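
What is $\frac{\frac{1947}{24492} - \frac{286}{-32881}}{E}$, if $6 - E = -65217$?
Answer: $\frac{23674673}{17508493687932} \approx 1.3522 \cdot 10^{-6}$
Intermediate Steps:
$E = 65223$ ($E = 6 - -65217 = 6 + 65217 = 65223$)
$\frac{\frac{1947}{24492} - \frac{286}{-32881}}{E} = \frac{\frac{1947}{24492} - \frac{286}{-32881}}{65223} = \left(1947 \cdot \frac{1}{24492} - - \frac{286}{32881}\right) \frac{1}{65223} = \left(\frac{649}{8164} + \frac{286}{32881}\right) \frac{1}{65223} = \frac{23674673}{268440484} \cdot \frac{1}{65223} = \frac{23674673}{17508493687932}$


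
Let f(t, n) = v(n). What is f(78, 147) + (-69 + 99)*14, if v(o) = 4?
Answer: 424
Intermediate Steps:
f(t, n) = 4
f(78, 147) + (-69 + 99)*14 = 4 + (-69 + 99)*14 = 4 + 30*14 = 4 + 420 = 424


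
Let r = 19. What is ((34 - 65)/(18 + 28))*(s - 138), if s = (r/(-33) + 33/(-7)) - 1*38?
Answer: 649109/5313 ≈ 122.17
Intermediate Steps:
s = -10000/231 (s = (19/(-33) + 33/(-7)) - 1*38 = (19*(-1/33) + 33*(-1/7)) - 38 = (-19/33 - 33/7) - 38 = -1222/231 - 38 = -10000/231 ≈ -43.290)
((34 - 65)/(18 + 28))*(s - 138) = ((34 - 65)/(18 + 28))*(-10000/231 - 138) = -31/46*(-41878/231) = 649109/5313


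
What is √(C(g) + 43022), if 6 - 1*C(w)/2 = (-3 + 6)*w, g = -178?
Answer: √44102 ≈ 210.00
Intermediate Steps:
C(w) = 12 - 6*w (C(w) = 12 - 2*(-3 + 6)*w = 12 - 6*w)
√(C(g) + 43022) = √((12 - 6*(-178)) + 43022) = √((12 + 1068) + 43022) = √(1080 + 43022) = √44102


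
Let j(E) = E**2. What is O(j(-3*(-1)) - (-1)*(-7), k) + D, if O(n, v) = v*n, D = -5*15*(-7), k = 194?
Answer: 913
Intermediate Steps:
D = 525 (D = -75*(-7) = 525)
O(n, v) = n*v
O(j(-3*(-1)) - (-1)*(-7), k) + D = ((-3*(-1))**2 - (-1)*(-7))*194 + 525 = (3**2 - 1*7)*194 + 525 = (9 - 7)*194 + 525 = 2*194 + 525 = 388 + 525 = 913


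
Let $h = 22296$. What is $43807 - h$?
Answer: $21511$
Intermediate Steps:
$43807 - h = 43807 - 22296 = 21511$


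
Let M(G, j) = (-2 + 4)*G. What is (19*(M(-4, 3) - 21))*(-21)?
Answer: 11571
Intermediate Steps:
M(G, j) = 2*G
(19*(M(-4, 3) - 21))*(-21) = (19*(2*(-4) - 21))*(-21) = (19*(-8 - 21))*(-21) = (19*(-29))*(-21) = -551*(-21) = 11571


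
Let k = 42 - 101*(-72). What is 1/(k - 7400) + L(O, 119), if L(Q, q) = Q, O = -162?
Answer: -13933/86 ≈ -162.01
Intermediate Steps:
k = 7314 (k = 42 + 7272 = 7314)
1/(k - 7400) + L(O, 119) = 1/(7314 - 7400) - 162 = 1/(-86) - 162 = -1/86 - 162 = -13933/86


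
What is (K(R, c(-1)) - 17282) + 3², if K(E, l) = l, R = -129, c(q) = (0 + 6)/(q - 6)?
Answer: -120917/7 ≈ -17274.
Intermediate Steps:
c(q) = 6/(-6 + q)
(K(R, c(-1)) - 17282) + 3² = (6/(-6 - 1) - 17282) + 3² = (6/(-7) - 17282) + 9 = (6*(-⅐) - 17282) + 9 = (-6/7 - 17282) + 9 = -120980/7 + 9 = -120917/7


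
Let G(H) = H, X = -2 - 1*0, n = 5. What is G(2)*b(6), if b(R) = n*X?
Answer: -20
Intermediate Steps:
X = -2 (X = -2 + 0 = -2)
b(R) = -10 (b(R) = 5*(-2) = -10)
G(2)*b(6) = 2*(-10) = -20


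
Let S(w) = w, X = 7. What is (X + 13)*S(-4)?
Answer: -80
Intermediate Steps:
(X + 13)*S(-4) = (7 + 13)*(-4) = 20*(-4) = -80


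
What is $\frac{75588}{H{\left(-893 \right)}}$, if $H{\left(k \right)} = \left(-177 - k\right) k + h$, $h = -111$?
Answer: $- \frac{75588}{639499} \approx -0.1182$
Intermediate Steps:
$H{\left(k \right)} = -111 + k \left(-177 - k\right)$ ($H{\left(k \right)} = \left(-177 - k\right) k - 111 = k \left(-177 - k\right) - 111 = -111 + k \left(-177 - k\right)$)
$\frac{75588}{H{\left(-893 \right)}} = \frac{75588}{-111 - \left(-893\right)^{2} - -158061} = \frac{75588}{-111 - 797449 + 158061} = \frac{75588}{-639499} = 75588 \left(- \frac{1}{639499}\right) = - \frac{75588}{639499}$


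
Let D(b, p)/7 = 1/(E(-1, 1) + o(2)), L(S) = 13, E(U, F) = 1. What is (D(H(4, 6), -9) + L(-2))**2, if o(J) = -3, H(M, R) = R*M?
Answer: 361/4 ≈ 90.250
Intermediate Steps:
H(M, R) = M*R
D(b, p) = -7/2 (D(b, p) = 7/(1 - 3) = 7/(-2) = 7*(-1/2) = -7/2)
(D(H(4, 6), -9) + L(-2))**2 = (-7/2 + 13)**2 = (19/2)**2 = 361/4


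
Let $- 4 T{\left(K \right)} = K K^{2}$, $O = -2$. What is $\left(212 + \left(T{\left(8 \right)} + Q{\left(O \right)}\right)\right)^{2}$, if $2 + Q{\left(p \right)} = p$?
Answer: $6400$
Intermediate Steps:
$Q{\left(p \right)} = -2 + p$
$T{\left(K \right)} = - \frac{K^{3}}{4}$ ($T{\left(K \right)} = - \frac{K K^{2}}{4} = - \frac{K^{3}}{4}$)
$\left(212 + \left(T{\left(8 \right)} + Q{\left(O \right)}\right)\right)^{2} = \left(212 - \left(4 + \frac{8^{3}}{4}\right)\right)^{2} = \left(212 - 132\right)^{2} = 80^{2} = 6400$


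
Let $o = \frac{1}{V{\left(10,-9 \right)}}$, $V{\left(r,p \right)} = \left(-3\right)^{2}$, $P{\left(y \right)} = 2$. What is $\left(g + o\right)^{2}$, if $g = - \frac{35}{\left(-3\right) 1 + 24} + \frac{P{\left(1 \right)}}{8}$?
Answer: $\frac{2209}{1296} \approx 1.7045$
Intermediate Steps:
$V{\left(r,p \right)} = 9$
$g = - \frac{17}{12}$ ($g = - \frac{35}{\left(-3\right) 1 + 24} + \frac{2}{8} = - \frac{35}{-3 + 24} + 2 \cdot \frac{1}{8} = - \frac{35}{21} + \frac{1}{4} = \left(-35\right) \frac{1}{21} + \frac{1}{4} = - \frac{5}{3} + \frac{1}{4} = - \frac{17}{12} \approx -1.4167$)
$o = \frac{1}{9} \approx 0.11111$
$\left(g + o\right)^{2} = \left(- \frac{17}{12} + \frac{1}{9}\right)^{2} = \left(- \frac{47}{36}\right)^{2} = \frac{2209}{1296}$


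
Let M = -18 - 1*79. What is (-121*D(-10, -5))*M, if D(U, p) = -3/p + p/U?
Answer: 129107/10 ≈ 12911.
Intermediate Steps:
M = -97 (M = -18 - 79 = -97)
(-121*D(-10, -5))*M = -121*(-3/(-5) - 5/(-10))*(-97) = -121*(-3*(-1/5) - 5*(-1/10))*(-97) = -121*(3/5 + 1/2)*(-97) = -121*11/10*(-97) = -1331/10*(-97) = 129107/10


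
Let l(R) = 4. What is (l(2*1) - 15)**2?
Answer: 121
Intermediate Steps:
(l(2*1) - 15)**2 = (4 - 15)**2 = (-11)**2 = 121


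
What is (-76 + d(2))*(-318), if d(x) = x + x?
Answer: 22896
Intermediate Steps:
d(x) = 2*x
(-76 + d(2))*(-318) = (-76 + 2*2)*(-318) = (-76 + 4)*(-318) = -72*(-318) = 22896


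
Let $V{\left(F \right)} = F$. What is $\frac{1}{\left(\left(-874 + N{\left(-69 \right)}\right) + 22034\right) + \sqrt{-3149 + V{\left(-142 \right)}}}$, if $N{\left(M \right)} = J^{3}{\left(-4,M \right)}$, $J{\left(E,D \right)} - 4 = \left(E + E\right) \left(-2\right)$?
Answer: $\frac{9720}{283436297} - \frac{i \sqrt{3291}}{850308891} \approx 3.4293 \cdot 10^{-5} - 6.7466 \cdot 10^{-8} i$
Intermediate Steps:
$J{\left(E,D \right)} = 4 - 4 E$ ($J{\left(E,D \right)} = 4 + \left(E + E\right) \left(-2\right) = 4 + 2 E \left(-2\right) = 4 - 4 E$)
$N{\left(M \right)} = 8000$ ($N{\left(M \right)} = \left(4 - -16\right)^{3} = \left(4 + 16\right)^{3} = 20^{3} = 8000$)
$\frac{1}{\left(\left(-874 + N{\left(-69 \right)}\right) + 22034\right) + \sqrt{-3149 + V{\left(-142 \right)}}} = \frac{1}{\left(\left(-874 + 8000\right) + 22034\right) + \sqrt{-3149 - 142}} = \frac{1}{\left(7126 + 22034\right) + \sqrt{-3291}} = \frac{1}{29160 + i \sqrt{3291}}$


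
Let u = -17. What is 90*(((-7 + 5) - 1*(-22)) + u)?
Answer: 270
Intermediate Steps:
90*(((-7 + 5) - 1*(-22)) + u) = 90*(((-7 + 5) - 1*(-22)) - 17) = 90*((-2 + 22) - 17) = 90*(20 - 17) = 90*3 = 270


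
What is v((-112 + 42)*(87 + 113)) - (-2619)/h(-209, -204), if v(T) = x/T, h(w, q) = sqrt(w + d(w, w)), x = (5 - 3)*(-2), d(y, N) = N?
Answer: 1/3500 - 2619*I*sqrt(418)/418 ≈ 0.00028571 - 128.1*I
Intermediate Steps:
x = -4 (x = 2*(-2) = -4)
h(w, q) = sqrt(2)*sqrt(w) (h(w, q) = sqrt(w + w) = sqrt(2*w) = sqrt(2)*sqrt(w))
v(T) = -4/T
v((-112 + 42)*(87 + 113)) - (-2619)/h(-209, -204) = -4*1/((-112 + 42)*(87 + 113)) - (-2619)/(sqrt(2)*sqrt(-209)) = -4/((-70*200)) - (-2619)/(sqrt(2)*(I*sqrt(209))) = -4/(-14000) - (-2619)/(I*sqrt(418)) = -4*(-1/14000) - (-2619)*(-I*sqrt(418)/418) = 1/3500 - 2619*I*sqrt(418)/418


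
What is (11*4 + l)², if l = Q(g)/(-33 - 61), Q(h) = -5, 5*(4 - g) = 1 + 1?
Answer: 17147881/8836 ≈ 1940.7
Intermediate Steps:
g = 18/5 (g = 4 - (1 + 1)/5 = 4 - ⅕*2 = 4 - ⅖ = 18/5 ≈ 3.6000)
l = 5/94 (l = -5/(-33 - 61) = -5/(-94) = -5*(-1/94) = 5/94 ≈ 0.053191)
(11*4 + l)² = (11*4 + 5/94)² = (44 + 5/94)² = (4141/94)² = 17147881/8836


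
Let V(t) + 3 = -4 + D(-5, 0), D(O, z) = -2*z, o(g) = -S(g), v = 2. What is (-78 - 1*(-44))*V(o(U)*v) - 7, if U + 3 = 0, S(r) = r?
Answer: 231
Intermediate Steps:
U = -3 (U = -3 + 0 = -3)
o(g) = -g
V(t) = -7 (V(t) = -3 + (-4 - 2*0) = -3 + (-4 + 0) = -3 - 4 = -7)
(-78 - 1*(-44))*V(o(U)*v) - 7 = (-78 - 1*(-44))*(-7) - 7 = (-78 + 44)*(-7) - 7 = -34*(-7) - 7 = 238 - 7 = 231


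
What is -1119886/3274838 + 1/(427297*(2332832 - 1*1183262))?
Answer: -275048376035462051/804313004792079510 ≈ -0.34197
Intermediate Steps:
-1119886/3274838 + 1/(427297*(2332832 - 1*1183262)) = -1119886*1/3274838 + 1/(427297*(2332832 - 1183262)) = -559943/1637419 + (1/427297)/1149570 = -559943/1637419 + (1/427297)*(1/1149570) = -559943/1637419 + 1/491207812290 = -275048376035462051/804313004792079510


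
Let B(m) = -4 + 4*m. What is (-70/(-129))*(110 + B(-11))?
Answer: 4340/129 ≈ 33.643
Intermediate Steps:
(-70/(-129))*(110 + B(-11)) = (-70/(-129))*(110 + (-4 + 4*(-11))) = (-70*(-1/129))*(110 + (-4 - 44)) = 70*(110 - 48)/129 = (70/129)*62 = 4340/129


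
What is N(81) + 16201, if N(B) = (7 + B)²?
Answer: 23945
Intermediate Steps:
N(81) + 16201 = (7 + 81)² + 16201 = 88² + 16201 = 7744 + 16201 = 23945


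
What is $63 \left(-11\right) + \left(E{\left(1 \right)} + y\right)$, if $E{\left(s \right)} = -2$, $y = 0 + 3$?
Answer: $-692$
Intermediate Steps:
$y = 3$
$63 \left(-11\right) + \left(E{\left(1 \right)} + y\right) = 63 \left(-11\right) + \left(-2 + 3\right) = -693 + 1 = -692$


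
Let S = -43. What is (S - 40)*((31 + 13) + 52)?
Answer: -7968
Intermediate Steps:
(S - 40)*((31 + 13) + 52) = (-43 - 40)*((31 + 13) + 52) = -83*(44 + 52) = -83*96 = -7968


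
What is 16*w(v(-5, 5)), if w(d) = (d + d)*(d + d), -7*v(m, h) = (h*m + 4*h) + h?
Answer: 0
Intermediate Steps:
v(m, h) = -5*h/7 - h*m/7 (v(m, h) = -((h*m + 4*h) + h)/7 = -((4*h + h*m) + h)/7 = -(5*h + h*m)/7 = -5*h/7 - h*m/7)
w(d) = 4*d² (w(d) = (2*d)*(2*d) = 4*d²)
16*w(v(-5, 5)) = 16*(4*(-⅐*5*(5 - 5))²) = 16*(4*(-⅐*5*0)²) = 16*(4*0²) = 16*(4*0) = 16*0 = 0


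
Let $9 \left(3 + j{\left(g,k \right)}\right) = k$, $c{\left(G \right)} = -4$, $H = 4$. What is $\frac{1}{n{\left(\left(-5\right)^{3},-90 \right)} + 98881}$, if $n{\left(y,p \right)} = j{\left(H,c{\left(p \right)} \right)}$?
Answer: $\frac{9}{889898} \approx 1.0114 \cdot 10^{-5}$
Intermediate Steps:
$j{\left(g,k \right)} = -3 + \frac{k}{9}$
$n{\left(y,p \right)} = - \frac{31}{9}$ ($n{\left(y,p \right)} = -3 + \frac{1}{9} \left(-4\right) = -3 - \frac{4}{9} = - \frac{31}{9}$)
$\frac{1}{n{\left(\left(-5\right)^{3},-90 \right)} + 98881} = \frac{1}{- \frac{31}{9} + 98881} = \frac{1}{\frac{889898}{9}} = \frac{9}{889898}$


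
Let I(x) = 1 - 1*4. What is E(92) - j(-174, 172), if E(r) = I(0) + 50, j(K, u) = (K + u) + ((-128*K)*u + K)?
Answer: -3830561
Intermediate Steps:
I(x) = -3 (I(x) = 1 - 4 = -3)
j(K, u) = u + 2*K - 128*K*u (j(K, u) = (K + u) + (-128*K*u + K) = (K + u) + (K - 128*K*u) = u + 2*K - 128*K*u)
E(r) = 47 (E(r) = -3 + 50 = 47)
E(92) - j(-174, 172) = 47 - (172 + 2*(-174) - 128*(-174)*172) = 47 - (172 - 348 + 3830784) = 47 - 1*3830608 = 47 - 3830608 = -3830561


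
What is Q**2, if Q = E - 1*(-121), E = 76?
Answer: 38809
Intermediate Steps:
Q = 197 (Q = 76 - 1*(-121) = 76 + 121 = 197)
Q**2 = 197**2 = 38809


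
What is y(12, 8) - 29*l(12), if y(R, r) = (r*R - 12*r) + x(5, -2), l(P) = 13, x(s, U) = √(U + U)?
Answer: -377 + 2*I ≈ -377.0 + 2.0*I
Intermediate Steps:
x(s, U) = √2*√U (x(s, U) = √(2*U) = √2*√U)
y(R, r) = -12*r + 2*I + R*r (y(R, r) = (r*R - 12*r) + √2*√(-2) = (R*r - 12*r) + √2*(I*√2) = (-12*r + R*r) + 2*I = -12*r + 2*I + R*r)
y(12, 8) - 29*l(12) = (-12*8 + 2*I + 12*8) - 29*13 = (-96 + 2*I + 96) - 377 = 2*I - 377 = -377 + 2*I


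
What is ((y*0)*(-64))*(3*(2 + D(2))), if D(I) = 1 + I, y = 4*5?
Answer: 0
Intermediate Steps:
y = 20
((y*0)*(-64))*(3*(2 + D(2))) = ((20*0)*(-64))*(3*(2 + (1 + 2))) = (0*(-64))*(3*(2 + 3)) = 0*(3*5) = 0*15 = 0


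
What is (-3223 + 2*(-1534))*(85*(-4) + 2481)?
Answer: -13469031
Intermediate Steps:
(-3223 + 2*(-1534))*(85*(-4) + 2481) = (-3223 - 3068)*(-340 + 2481) = -6291*2141 = -13469031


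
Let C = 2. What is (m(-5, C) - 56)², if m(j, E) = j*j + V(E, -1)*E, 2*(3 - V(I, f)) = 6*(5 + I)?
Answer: 4489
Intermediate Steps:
V(I, f) = -12 - 3*I (V(I, f) = 3 - 3*(5 + I) = 3 - (30 + 6*I)/2 = 3 + (-15 - 3*I) = -12 - 3*I)
m(j, E) = j² + E*(-12 - 3*E) (m(j, E) = j*j + (-12 - 3*E)*E = j² + E*(-12 - 3*E))
(m(-5, C) - 56)² = (((-5)² - 3*2*(4 + 2)) - 56)² = ((25 - 3*2*6) - 56)² = ((25 - 36) - 56)² = (-11 - 56)² = (-67)² = 4489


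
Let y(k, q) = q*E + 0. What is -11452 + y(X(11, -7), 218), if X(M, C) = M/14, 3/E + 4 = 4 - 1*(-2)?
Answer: -11125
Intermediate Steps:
E = 3/2 (E = 3/(-4 + (4 - 1*(-2))) = 3/(-4 + (4 + 2)) = 3/(-4 + 6) = 3/2 ≈ 1.5000)
X(M, C) = M/14 (X(M, C) = M*(1/14) = M/14)
y(k, q) = 3*q/2 (y(k, q) = q*(3/2) + 0 = 3*q/2 + 0 = 3*q/2)
-11452 + y(X(11, -7), 218) = -11452 + (3/2)*218 = -11452 + 327 = -11125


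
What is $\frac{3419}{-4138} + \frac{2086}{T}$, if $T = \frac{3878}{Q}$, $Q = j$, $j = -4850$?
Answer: $- \frac{2991272763}{1146226} \approx -2609.7$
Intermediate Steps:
$Q = -4850$
$T = - \frac{1939}{2425}$ ($T = \frac{3878}{-4850} = 3878 \left(- \frac{1}{4850}\right) = - \frac{1939}{2425} \approx -0.79959$)
$\frac{3419}{-4138} + \frac{2086}{T} = \frac{3419}{-4138} + \frac{2086}{- \frac{1939}{2425}} = 3419 \left(- \frac{1}{4138}\right) + 2086 \left(- \frac{2425}{1939}\right) = - \frac{3419}{4138} - \frac{722650}{277} = - \frac{2991272763}{1146226}$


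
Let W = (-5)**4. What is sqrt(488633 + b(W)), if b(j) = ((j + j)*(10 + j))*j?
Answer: sqrt(496582383) ≈ 22284.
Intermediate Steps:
W = 625
b(j) = 2*j**2*(10 + j) (b(j) = ((2*j)*(10 + j))*j = (2*j*(10 + j))*j = 2*j**2*(10 + j))
sqrt(488633 + b(W)) = sqrt(488633 + 2*625**2*(10 + 625)) = sqrt(488633 + 2*390625*635) = sqrt(488633 + 496093750) = sqrt(496582383)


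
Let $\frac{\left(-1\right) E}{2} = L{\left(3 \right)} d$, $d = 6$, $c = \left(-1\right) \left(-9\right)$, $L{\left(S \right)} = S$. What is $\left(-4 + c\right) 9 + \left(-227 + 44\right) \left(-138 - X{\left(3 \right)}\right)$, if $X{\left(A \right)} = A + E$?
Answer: $19260$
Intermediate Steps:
$c = 9$
$E = -36$ ($E = - 2 \cdot 3 \cdot 6 = \left(-2\right) 18 = -36$)
$X{\left(A \right)} = -36 + A$ ($X{\left(A \right)} = A - 36 = -36 + A$)
$\left(-4 + c\right) 9 + \left(-227 + 44\right) \left(-138 - X{\left(3 \right)}\right) = \left(-4 + 9\right) 9 + \left(-227 + 44\right) \left(-138 - \left(-36 + 3\right)\right) = 5 \cdot 9 - 183 \left(-138 - -33\right) = 45 - 183 \left(-138 + 33\right) = 45 - -19215 = 45 + 19215 = 19260$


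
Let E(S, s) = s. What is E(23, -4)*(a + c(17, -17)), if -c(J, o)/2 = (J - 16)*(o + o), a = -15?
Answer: -212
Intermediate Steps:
c(J, o) = -4*o*(-16 + J) (c(J, o) = -2*(J - 16)*(o + o) = -2*(-16 + J)*2*o = -4*o*(-16 + J))
E(23, -4)*(a + c(17, -17)) = -4*(-15 + 4*(-17)*(16 - 1*17)) = -4*(-15 + 4*(-17)*(16 - 17)) = -4*(-15 + 4*(-17)*(-1)) = -4*(-15 + 68) = -4*53 = -212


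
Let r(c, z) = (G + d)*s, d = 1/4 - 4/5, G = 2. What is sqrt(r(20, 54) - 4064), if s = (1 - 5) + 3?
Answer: I*sqrt(406545)/10 ≈ 63.761*I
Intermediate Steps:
d = -11/20 (d = 1*(1/4) - 4*1/5 = 1/4 - 4/5 = -11/20 ≈ -0.55000)
s = -1 (s = -4 + 3 = -1)
r(c, z) = -29/20 (r(c, z) = (2 - 11/20)*(-1) = (29/20)*(-1) = -29/20)
sqrt(r(20, 54) - 4064) = sqrt(-29/20 - 4064) = sqrt(-81309/20) = I*sqrt(406545)/10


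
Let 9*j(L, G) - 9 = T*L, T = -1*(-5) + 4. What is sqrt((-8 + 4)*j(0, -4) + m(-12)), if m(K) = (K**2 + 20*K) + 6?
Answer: I*sqrt(94) ≈ 9.6954*I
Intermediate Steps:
T = 9 (T = 5 + 4 = 9)
j(L, G) = 1 + L (j(L, G) = 1 + (9*L)/9 = 1 + L)
m(K) = 6 + K**2 + 20*K
sqrt((-8 + 4)*j(0, -4) + m(-12)) = sqrt((-8 + 4)*(1 + 0) + (6 + (-12)**2 + 20*(-12))) = sqrt(-4*1 + (6 + 144 - 240)) = sqrt(-4 - 90) = sqrt(-94) = I*sqrt(94)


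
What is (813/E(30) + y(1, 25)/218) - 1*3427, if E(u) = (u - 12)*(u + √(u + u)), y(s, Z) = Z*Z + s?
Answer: -62673101/18312 - 271*√15/2520 ≈ -3422.9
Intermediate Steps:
y(s, Z) = s + Z² (y(s, Z) = Z² + s = s + Z²)
E(u) = (-12 + u)*(u + √2*√u) (E(u) = (-12 + u)*(u + √(2*u)) = (-12 + u)*(u + √2*√u))
(813/E(30) + y(1, 25)/218) - 1*3427 = (813/(30² - 12*30 + √2*30^(3/2) - 12*√2*√30) + (1 + 25²)/218) - 1*3427 = (813/(900 - 360 + √2*(30*√30) - 24*√15) + (1 + 625)*(1/218)) - 3427 = (813/(900 - 360 + 60*√15 - 24*√15) + 626*(1/218)) - 3427 = (813/(540 + 36*√15) + 313/109) - 3427 = (313/109 + 813/(540 + 36*√15)) - 3427 = -373230/109 + 813/(540 + 36*√15)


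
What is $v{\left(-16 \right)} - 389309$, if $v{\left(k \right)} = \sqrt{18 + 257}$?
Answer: $-389309 + 5 \sqrt{11} \approx -3.8929 \cdot 10^{5}$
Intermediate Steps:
$v{\left(k \right)} = 5 \sqrt{11}$ ($v{\left(k \right)} = \sqrt{275} = 5 \sqrt{11}$)
$v{\left(-16 \right)} - 389309 = 5 \sqrt{11} - 389309 = -389309 + 5 \sqrt{11}$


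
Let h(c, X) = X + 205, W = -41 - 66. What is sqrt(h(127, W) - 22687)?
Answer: 7*I*sqrt(461) ≈ 150.3*I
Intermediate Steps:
W = -107
h(c, X) = 205 + X
sqrt(h(127, W) - 22687) = sqrt((205 - 107) - 22687) = sqrt(98 - 22687) = sqrt(-22589) = 7*I*sqrt(461)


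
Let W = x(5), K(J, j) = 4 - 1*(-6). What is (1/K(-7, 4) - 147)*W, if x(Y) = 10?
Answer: -1469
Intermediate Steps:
K(J, j) = 10 (K(J, j) = 4 + 6 = 10)
W = 10
(1/K(-7, 4) - 147)*W = (1/10 - 147)*10 = (⅒ - 147)*10 = -1469/10*10 = -1469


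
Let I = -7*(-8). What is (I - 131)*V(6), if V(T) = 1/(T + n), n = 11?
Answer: -75/17 ≈ -4.4118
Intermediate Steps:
V(T) = 1/(11 + T) (V(T) = 1/(T + 11) = 1/(11 + T))
I = 56
(I - 131)*V(6) = (56 - 131)/(11 + 6) = -75/17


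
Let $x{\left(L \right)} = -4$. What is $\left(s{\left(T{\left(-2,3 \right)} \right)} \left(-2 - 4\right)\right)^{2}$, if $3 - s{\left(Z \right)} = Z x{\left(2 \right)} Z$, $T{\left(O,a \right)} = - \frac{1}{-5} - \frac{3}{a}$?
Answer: $\frac{695556}{625} \approx 1112.9$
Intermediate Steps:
$T{\left(O,a \right)} = \frac{1}{5} - \frac{3}{a}$ ($T{\left(O,a \right)} = \left(-1\right) \left(- \frac{1}{5}\right) - \frac{3}{a} = \frac{1}{5} - \frac{3}{a}$)
$s{\left(Z \right)} = 3 + 4 Z^{2}$ ($s{\left(Z \right)} = 3 - Z \left(-4\right) Z = 3 - - 4 Z Z = 3 - - 4 Z^{2} = 3 + 4 Z^{2}$)
$\left(s{\left(T{\left(-2,3 \right)} \right)} \left(-2 - 4\right)\right)^{2} = \left(\left(3 + 4 \left(\frac{-15 + 3}{5 \cdot 3}\right)^{2}\right) \left(-2 - 4\right)\right)^{2} = \left(\left(3 + 4 \left(\frac{1}{5} \cdot \frac{1}{3} \left(-12\right)\right)^{2}\right) \left(-6\right)\right)^{2} = \left(\left(3 + 4 \left(- \frac{4}{5}\right)^{2}\right) \left(-6\right)\right)^{2} = \left(\left(3 + 4 \cdot \frac{16}{25}\right) \left(-6\right)\right)^{2} = \left(\left(3 + \frac{64}{25}\right) \left(-6\right)\right)^{2} = \left(\frac{139}{25} \left(-6\right)\right)^{2} = \left(- \frac{834}{25}\right)^{2} = \frac{695556}{625}$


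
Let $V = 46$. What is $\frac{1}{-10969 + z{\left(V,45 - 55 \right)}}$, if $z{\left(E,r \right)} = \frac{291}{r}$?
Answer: $- \frac{10}{109981} \approx -9.0925 \cdot 10^{-5}$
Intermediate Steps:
$\frac{1}{-10969 + z{\left(V,45 - 55 \right)}} = \frac{1}{-10969 + \frac{291}{45 - 55}} = \frac{1}{-10969 + \frac{291}{-10}} = \frac{1}{-10969 + 291 \left(- \frac{1}{10}\right)} = \frac{1}{-10969 - \frac{291}{10}} = \frac{1}{- \frac{109981}{10}} = - \frac{10}{109981}$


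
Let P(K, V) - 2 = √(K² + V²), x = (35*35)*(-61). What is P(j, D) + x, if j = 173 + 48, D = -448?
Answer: -74723 + √249545 ≈ -74224.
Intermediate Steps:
j = 221
x = -74725 (x = 1225*(-61) = -74725)
P(K, V) = 2 + √(K² + V²)
P(j, D) + x = (2 + √(221² + (-448)²)) - 74725 = (2 + √(48841 + 200704)) - 74725 = (2 + √249545) - 74725 = -74723 + √249545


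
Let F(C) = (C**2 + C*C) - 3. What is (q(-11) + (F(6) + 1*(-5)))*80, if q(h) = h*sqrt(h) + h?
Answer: 4240 - 880*I*sqrt(11) ≈ 4240.0 - 2918.6*I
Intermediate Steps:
F(C) = -3 + 2*C**2 (F(C) = (C**2 + C**2) - 3 = 2*C**2 - 3 = -3 + 2*C**2)
q(h) = h + h**(3/2) (q(h) = h**(3/2) + h = h + h**(3/2))
(q(-11) + (F(6) + 1*(-5)))*80 = ((-11 + (-11)**(3/2)) + ((-3 + 2*6**2) + 1*(-5)))*80 = ((-11 - 11*I*sqrt(11)) + ((-3 + 2*36) - 5))*80 = ((-11 - 11*I*sqrt(11)) + ((-3 + 72) - 5))*80 = ((-11 - 11*I*sqrt(11)) + (69 - 5))*80 = ((-11 - 11*I*sqrt(11)) + 64)*80 = (53 - 11*I*sqrt(11))*80 = 4240 - 880*I*sqrt(11)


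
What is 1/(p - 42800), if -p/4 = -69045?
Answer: 1/233380 ≈ 4.2849e-6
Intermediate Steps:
p = 276180 (p = -4*(-69045) = 276180)
1/(p - 42800) = 1/(276180 - 42800) = 1/233380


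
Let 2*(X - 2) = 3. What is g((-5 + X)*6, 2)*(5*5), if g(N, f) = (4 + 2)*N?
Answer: -1350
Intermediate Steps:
X = 7/2 (X = 2 + (1/2)*3 = 2 + 3/2 = 7/2 ≈ 3.5000)
g(N, f) = 6*N
g((-5 + X)*6, 2)*(5*5) = (6*((-5 + 7/2)*6))*(5*5) = (6*(-3/2*6))*25 = (6*(-9))*25 = -54*25 = -1350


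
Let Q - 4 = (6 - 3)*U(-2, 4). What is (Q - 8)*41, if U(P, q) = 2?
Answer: 82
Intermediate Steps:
Q = 10 (Q = 4 + (6 - 3)*2 = 4 + 3*2 = 4 + 6 = 10)
(Q - 8)*41 = (10 - 8)*41 = 2*41 = 82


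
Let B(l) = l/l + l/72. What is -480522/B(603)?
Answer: -1281392/25 ≈ -51256.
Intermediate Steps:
B(l) = 1 + l/72 (B(l) = 1 + l*(1/72) = 1 + l/72)
-480522/B(603) = -480522/(1 + (1/72)*603) = -480522/(1 + 67/8) = -480522/75/8 = -480522*8/75 = -1281392/25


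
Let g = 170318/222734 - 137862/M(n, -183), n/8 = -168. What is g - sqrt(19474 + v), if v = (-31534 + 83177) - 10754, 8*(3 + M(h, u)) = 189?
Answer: -40937389199/6125185 - 3*sqrt(6707) ≈ -6929.1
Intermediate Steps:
n = -1344 (n = 8*(-168) = -1344)
M(h, u) = 165/8 (M(h, u) = -3 + (1/8)*189 = -3 + 189/8 = 165/8)
v = 40889 (v = 51643 - 10754 = 40889)
g = -40937389199/6125185 (g = 170318/222734 - 137862/165/8 = 170318*(1/222734) - 137862*8/165 = 85159/111367 - 367632/55 = -40937389199/6125185 ≈ -6683.5)
g - sqrt(19474 + v) = -40937389199/6125185 - sqrt(19474 + 40889) = -40937389199/6125185 - sqrt(60363) = -40937389199/6125185 - 3*sqrt(6707)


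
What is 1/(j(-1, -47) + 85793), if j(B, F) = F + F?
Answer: 1/85699 ≈ 1.1669e-5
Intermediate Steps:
j(B, F) = 2*F
1/(j(-1, -47) + 85793) = 1/(2*(-47) + 85793) = 1/(-94 + 85793) = 1/85699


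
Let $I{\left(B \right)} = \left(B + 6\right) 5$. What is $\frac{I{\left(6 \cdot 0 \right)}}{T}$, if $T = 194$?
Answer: $\frac{15}{97} \approx 0.15464$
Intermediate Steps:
$I{\left(B \right)} = 30 + 5 B$ ($I{\left(B \right)} = \left(6 + B\right) 5 = 30 + 5 B$)
$\frac{I{\left(6 \cdot 0 \right)}}{T} = \frac{30 + 5 \cdot 6 \cdot 0}{194} = \left(30 + 5 \cdot 0\right) \frac{1}{194} = \left(30 + 0\right) \frac{1}{194} = 30 \cdot \frac{1}{194} = \frac{15}{97}$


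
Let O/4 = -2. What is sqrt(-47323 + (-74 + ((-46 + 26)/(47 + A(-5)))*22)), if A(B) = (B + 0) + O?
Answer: I*sqrt(13701473)/17 ≈ 217.74*I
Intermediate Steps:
O = -8 (O = 4*(-2) = -8)
A(B) = -8 + B (A(B) = (B + 0) - 8 = B - 8 = -8 + B)
sqrt(-47323 + (-74 + ((-46 + 26)/(47 + A(-5)))*22)) = sqrt(-47323 + (-74 + ((-46 + 26)/(47 + (-8 - 5)))*22)) = sqrt(-47323 + (-74 - 20/(47 - 13)*22)) = sqrt(-47323 + (-74 - 20/34*22)) = sqrt(-47323 + (-74 - 20*1/34*22)) = sqrt(-47323 + (-74 - 10/17*22)) = sqrt(-47323 + (-74 - 220/17)) = sqrt(-47323 - 1478/17) = sqrt(-805969/17) = I*sqrt(13701473)/17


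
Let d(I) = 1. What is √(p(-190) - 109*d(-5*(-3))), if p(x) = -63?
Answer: 2*I*√43 ≈ 13.115*I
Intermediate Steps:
√(p(-190) - 109*d(-5*(-3))) = √(-63 - 109*1) = √(-63 - 109) = √(-172) = 2*I*√43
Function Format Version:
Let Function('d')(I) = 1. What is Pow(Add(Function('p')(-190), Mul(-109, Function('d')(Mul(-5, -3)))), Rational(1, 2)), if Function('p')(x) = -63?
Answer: Mul(2, I, Pow(43, Rational(1, 2))) ≈ Mul(13.115, I)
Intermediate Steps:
Pow(Add(Function('p')(-190), Mul(-109, Function('d')(Mul(-5, -3)))), Rational(1, 2)) = Pow(Add(-63, Mul(-109, 1)), Rational(1, 2)) = Pow(Add(-63, -109), Rational(1, 2)) = Pow(-172, Rational(1, 2)) = Mul(2, I, Pow(43, Rational(1, 2)))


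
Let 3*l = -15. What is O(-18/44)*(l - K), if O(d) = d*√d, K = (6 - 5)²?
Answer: 81*I*√22/242 ≈ 1.5699*I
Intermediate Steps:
l = -5 (l = (⅓)*(-15) = -5)
K = 1 (K = 1² = 1)
O(d) = d^(3/2)
O(-18/44)*(l - K) = (-18/44)^(3/2)*(-5 - 1*1) = (-18*1/44)^(3/2)*(-5 - 1) = (-9/22)^(3/2)*(-6) = -27*I*√22/484*(-6) = 81*I*√22/242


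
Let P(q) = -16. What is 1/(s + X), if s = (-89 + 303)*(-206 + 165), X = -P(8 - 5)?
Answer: -1/8758 ≈ -0.00011418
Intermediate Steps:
X = 16 (X = -1*(-16) = 16)
s = -8774 (s = 214*(-41) = -8774)
1/(s + X) = 1/(-8774 + 16) = 1/(-8758) = -1/8758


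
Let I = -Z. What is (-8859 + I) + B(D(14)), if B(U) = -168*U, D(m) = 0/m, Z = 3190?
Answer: -12049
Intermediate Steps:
D(m) = 0
I = -3190 (I = -1*3190 = -3190)
(-8859 + I) + B(D(14)) = (-8859 - 3190) - 168*0 = -12049 + 0 = -12049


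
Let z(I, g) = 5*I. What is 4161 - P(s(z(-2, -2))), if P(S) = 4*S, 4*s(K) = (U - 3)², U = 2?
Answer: 4160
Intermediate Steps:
s(K) = ¼ (s(K) = (2 - 3)²/4 = (¼)*(-1)² = (¼)*1 = ¼)
4161 - P(s(z(-2, -2))) = 4161 - 4/4 = 4161 - 1*1 = 4161 - 1 = 4160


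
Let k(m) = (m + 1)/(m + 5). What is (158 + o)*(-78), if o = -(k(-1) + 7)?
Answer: -11778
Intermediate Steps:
k(m) = (1 + m)/(5 + m)
o = -7 (o = -((1 - 1)/(5 - 1) + 7) = -(0/4 + 7) = -((¼)*0 + 7) = -(0 + 7) = -1*7 = -7)
(158 + o)*(-78) = (158 - 7)*(-78) = 151*(-78) = -11778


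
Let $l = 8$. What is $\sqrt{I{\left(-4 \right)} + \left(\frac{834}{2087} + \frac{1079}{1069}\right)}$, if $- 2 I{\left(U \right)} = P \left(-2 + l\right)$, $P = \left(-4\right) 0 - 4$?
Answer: $\frac{\sqrt{66741469851365}}{2231003} \approx 3.6618$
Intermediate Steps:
$P = -4$ ($P = 0 - 4 = -4$)
$I{\left(U \right)} = 12$ ($I{\left(U \right)} = - \frac{\left(-4\right) \left(-2 + 8\right)}{2} = - \frac{\left(-4\right) 6}{2} = \left(- \frac{1}{2}\right) \left(-24\right) = 12$)
$\sqrt{I{\left(-4 \right)} + \left(\frac{834}{2087} + \frac{1079}{1069}\right)} = \sqrt{12 + \left(\frac{834}{2087} + \frac{1079}{1069}\right)} = \sqrt{12 + \frac{3143419}{2231003}} = \sqrt{\frac{29915455}{2231003}} = \frac{\sqrt{66741469851365}}{2231003}$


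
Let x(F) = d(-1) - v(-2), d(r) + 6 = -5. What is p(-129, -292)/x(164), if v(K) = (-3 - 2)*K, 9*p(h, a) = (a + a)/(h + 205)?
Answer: 146/3591 ≈ 0.040657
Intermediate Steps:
d(r) = -11 (d(r) = -6 - 5 = -11)
p(h, a) = 2*a/(9*(205 + h)) (p(h, a) = ((a + a)/(h + 205))/9 = ((2*a)/(205 + h))/9 = (2*a/(205 + h))/9 = 2*a/(9*(205 + h)))
v(K) = -5*K
x(F) = -21 (x(F) = -11 - (-5)*(-2) = -11 - 1*10 = -11 - 10 = -21)
p(-129, -292)/x(164) = ((2/9)*(-292)/(205 - 129))/(-21) = ((2/9)*(-292)/76)*(-1/21) = ((2/9)*(-292)*(1/76))*(-1/21) = -146/171*(-1/21) = 146/3591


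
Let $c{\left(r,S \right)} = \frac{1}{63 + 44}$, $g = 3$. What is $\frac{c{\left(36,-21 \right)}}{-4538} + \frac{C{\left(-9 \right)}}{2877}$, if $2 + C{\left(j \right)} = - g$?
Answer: $- \frac{2430707}{1396973382} \approx -0.00174$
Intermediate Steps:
$c{\left(r,S \right)} = \frac{1}{107}$
$C{\left(j \right)} = -5$ ($C{\left(j \right)} = -2 - 3 = -5$)
$\frac{c{\left(36,-21 \right)}}{-4538} + \frac{C{\left(-9 \right)}}{2877} = \frac{1}{107 \left(-4538\right)} - \frac{5}{2877} = \frac{1}{107} \left(- \frac{1}{4538}\right) - \frac{5}{2877} = - \frac{1}{485566} - \frac{5}{2877} = - \frac{2430707}{1396973382}$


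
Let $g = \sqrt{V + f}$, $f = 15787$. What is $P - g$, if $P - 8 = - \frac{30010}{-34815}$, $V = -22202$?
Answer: $\frac{61706}{6963} - i \sqrt{6415} \approx 8.862 - 80.094 i$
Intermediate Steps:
$g = i \sqrt{6415}$ ($g = \sqrt{-22202 + 15787} = \sqrt{-6415} = i \sqrt{6415} \approx 80.094 i$)
$P = \frac{61706}{6963}$ ($P = 8 - \frac{30010}{-34815} = 8 - - \frac{6002}{6963} = 8 + \frac{6002}{6963} = \frac{61706}{6963} \approx 8.862$)
$P - g = \frac{61706}{6963} - i \sqrt{6415}$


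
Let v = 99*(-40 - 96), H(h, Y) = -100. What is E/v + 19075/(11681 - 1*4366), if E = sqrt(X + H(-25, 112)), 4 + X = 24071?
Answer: 545/209 - sqrt(2663)/4488 ≈ 2.5962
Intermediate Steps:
X = 24067 (X = -4 + 24071 = 24067)
v = -13464 (v = 99*(-136) = -13464)
E = 3*sqrt(2663) (E = sqrt(24067 - 100) = sqrt(23967) = 3*sqrt(2663) ≈ 154.81)
E/v + 19075/(11681 - 1*4366) = (3*sqrt(2663))/(-13464) + 19075/(11681 - 1*4366) = (3*sqrt(2663))*(-1/13464) + 19075/(11681 - 4366) = -sqrt(2663)/4488 + 19075/7315 = -sqrt(2663)/4488 + 19075*(1/7315) = -sqrt(2663)/4488 + 545/209 = 545/209 - sqrt(2663)/4488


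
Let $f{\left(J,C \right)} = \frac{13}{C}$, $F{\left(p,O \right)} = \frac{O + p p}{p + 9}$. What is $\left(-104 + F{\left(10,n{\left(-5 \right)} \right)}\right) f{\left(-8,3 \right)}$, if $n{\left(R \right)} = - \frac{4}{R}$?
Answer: $- \frac{121888}{285} \approx -427.68$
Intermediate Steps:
$F{\left(p,O \right)} = \frac{O + p^{2}}{9 + p}$
$\left(-104 + F{\left(10,n{\left(-5 \right)} \right)}\right) f{\left(-8,3 \right)} = \left(-104 + \frac{- \frac{4}{-5} + 10^{2}}{9 + 10}\right) \frac{13}{3} = \left(-104 + \frac{\left(-4\right) \left(- \frac{1}{5}\right) + 100}{19}\right) 13 \cdot \frac{1}{3} = \left(-104 + \frac{\frac{4}{5} + 100}{19}\right) \frac{13}{3} = \left(-104 + \frac{1}{19} \cdot \frac{504}{5}\right) \frac{13}{3} = \left(-104 + \frac{504}{95}\right) \frac{13}{3} = \left(- \frac{9376}{95}\right) \frac{13}{3} = - \frac{121888}{285}$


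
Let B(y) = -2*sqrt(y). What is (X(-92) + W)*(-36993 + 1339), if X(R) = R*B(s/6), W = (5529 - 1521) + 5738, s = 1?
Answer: -347483884 - 3280168*sqrt(6)/3 ≈ -3.5016e+8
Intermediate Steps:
W = 9746 (W = 4008 + 5738 = 9746)
X(R) = -R*sqrt(6)/3 (X(R) = R*(-2*sqrt(6)/6) = R*(-sqrt(6)/3) = -R*sqrt(6)/3)
(X(-92) + W)*(-36993 + 1339) = (-1/3*(-92)*sqrt(6) + 9746)*(-36993 + 1339) = (92*sqrt(6)/3 + 9746)*(-35654) = (9746 + 92*sqrt(6)/3)*(-35654) = -347483884 - 3280168*sqrt(6)/3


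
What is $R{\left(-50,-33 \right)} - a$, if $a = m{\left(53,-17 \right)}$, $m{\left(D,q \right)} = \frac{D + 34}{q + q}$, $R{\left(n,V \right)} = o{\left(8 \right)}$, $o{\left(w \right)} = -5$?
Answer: $- \frac{83}{34} \approx -2.4412$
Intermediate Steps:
$R{\left(n,V \right)} = -5$
$m{\left(D,q \right)} = \frac{34 + D}{2 q}$
$a = - \frac{87}{34}$ ($a = \frac{34 + 53}{2 \left(-17\right)} = \frac{1}{2} \left(- \frac{1}{17}\right) 87 = - \frac{87}{34} \approx -2.5588$)
$R{\left(-50,-33 \right)} - a = -5 - - \frac{87}{34} = -5 + \frac{87}{34} = - \frac{83}{34}$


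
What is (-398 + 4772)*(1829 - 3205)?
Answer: -6018624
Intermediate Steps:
(-398 + 4772)*(1829 - 3205) = 4374*(-1376) = -6018624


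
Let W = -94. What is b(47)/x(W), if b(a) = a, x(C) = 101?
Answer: 47/101 ≈ 0.46535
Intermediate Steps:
b(47)/x(W) = 47/101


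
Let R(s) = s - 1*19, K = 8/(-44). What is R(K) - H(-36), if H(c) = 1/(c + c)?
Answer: -15181/792 ≈ -19.168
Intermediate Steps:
K = -2/11 (K = 8*(-1/44) = -2/11 ≈ -0.18182)
H(c) = 1/(2*c)
R(s) = -19 + s (R(s) = s - 19 = -19 + s)
R(K) - H(-36) = (-19 - 2/11) - 1/(2*(-36)) = -211/11 - (-1)/(2*36) = -211/11 - 1*(-1/72) = -211/11 + 1/72 = -15181/792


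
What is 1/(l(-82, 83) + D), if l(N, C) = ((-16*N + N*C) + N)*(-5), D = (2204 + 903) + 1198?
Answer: 1/32185 ≈ 3.1070e-5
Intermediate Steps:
D = 4305 (D = 3107 + 1198 = 4305)
l(N, C) = 75*N - 5*C*N (l(N, C) = ((-16*N + C*N) + N)*(-5) = (-15*N + C*N)*(-5) = 75*N - 5*C*N)
1/(l(-82, 83) + D) = 1/(5*(-82)*(15 - 1*83) + 4305) = 1/(5*(-82)*(15 - 83) + 4305) = 1/(5*(-82)*(-68) + 4305) = 1/(27880 + 4305) = 1/32185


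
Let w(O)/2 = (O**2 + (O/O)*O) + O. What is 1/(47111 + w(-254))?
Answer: 1/175127 ≈ 5.7101e-6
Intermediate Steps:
w(O) = 2*O**2 + 4*O (w(O) = 2*((O**2 + (O/O)*O) + O) = 2*((O**2 + 1*O) + O) = 2*((O**2 + O) + O) = 2*((O + O**2) + O) = 2*(O**2 + 2*O) = 2*O**2 + 4*O)
1/(47111 + w(-254)) = 1/(47111 + 2*(-254)*(2 - 254)) = 1/(47111 + 2*(-254)*(-252)) = 1/(47111 + 128016) = 1/175127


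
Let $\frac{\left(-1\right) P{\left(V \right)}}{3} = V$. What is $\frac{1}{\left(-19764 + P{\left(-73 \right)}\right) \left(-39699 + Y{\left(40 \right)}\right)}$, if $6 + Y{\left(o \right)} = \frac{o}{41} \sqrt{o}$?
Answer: $\frac{4449607}{3453047236407575} + \frac{656 \sqrt{10}}{10359141709222725} \approx 1.2888 \cdot 10^{-9}$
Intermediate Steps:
$P{\left(V \right)} = - 3 V$
$Y{\left(o \right)} = -6 + \frac{o^{\frac{3}{2}}}{41}$ ($Y{\left(o \right)} = -6 + \frac{o}{41} \sqrt{o} = -6 + \frac{o^{\frac{3}{2}}}{41}$)
$\frac{1}{\left(-19764 + P{\left(-73 \right)}\right) \left(-39699 + Y{\left(40 \right)}\right)} = \frac{1}{\left(-19764 - -219\right) \left(-39699 - \left(6 - \frac{40^{\frac{3}{2}}}{41}\right)\right)} = \frac{1}{\left(-19764 + 219\right) \left(-39699 - \left(6 - \frac{80 \sqrt{10}}{41}\right)\right)} = \frac{1}{\left(-19545\right) \left(-39699 - \left(6 - \frac{80 \sqrt{10}}{41}\right)\right)} = \frac{1}{\left(-19545\right) \left(-39705 + \frac{80 \sqrt{10}}{41}\right)} = \frac{1}{776034225 - \frac{1563600 \sqrt{10}}{41}}$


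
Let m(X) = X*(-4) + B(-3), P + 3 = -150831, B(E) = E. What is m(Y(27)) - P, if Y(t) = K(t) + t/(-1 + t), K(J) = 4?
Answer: 1960541/13 ≈ 1.5081e+5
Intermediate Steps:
Y(t) = 4 + t/(-1 + t)
P = -150834 (P = -3 - 150831 = -150834)
m(X) = -3 - 4*X (m(X) = X*(-4) - 3 = -4*X - 3 = -3 - 4*X)
m(Y(27)) - P = (-3 - 4*(-4 + 5*27)/(-1 + 27)) - 1*(-150834) = (-3 - 4*(-4 + 135)/26) + 150834 = (-3 - 2*131/13) + 150834 = (-3 - 4*131/26) + 150834 = (-3 - 262/13) + 150834 = -301/13 + 150834 = 1960541/13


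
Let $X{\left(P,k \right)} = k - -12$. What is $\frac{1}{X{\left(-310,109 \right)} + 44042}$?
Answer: $\frac{1}{44163} \approx 2.2643 \cdot 10^{-5}$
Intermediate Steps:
$X{\left(P,k \right)} = 12 + k$ ($X{\left(P,k \right)} = k + 12 = 12 + k$)
$\frac{1}{X{\left(-310,109 \right)} + 44042} = \frac{1}{\left(12 + 109\right) + 44042} = \frac{1}{121 + 44042} = \frac{1}{44163}$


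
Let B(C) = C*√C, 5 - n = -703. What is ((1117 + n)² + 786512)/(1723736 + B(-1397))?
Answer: 2365619087944/991330731823 + 1917213463*I*√1397/991330731823 ≈ 2.3863 + 0.072285*I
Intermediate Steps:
n = 708 (n = 5 - 1*(-703) = 5 + 703 = 708)
B(C) = C^(3/2)
((1117 + n)² + 786512)/(1723736 + B(-1397)) = ((1117 + 708)² + 786512)/(1723736 + (-1397)^(3/2)) = (1825² + 786512)/(1723736 - 1397*I*√1397) = (3330625 + 786512)/(1723736 - 1397*I*√1397) = 4117137/(1723736 - 1397*I*√1397)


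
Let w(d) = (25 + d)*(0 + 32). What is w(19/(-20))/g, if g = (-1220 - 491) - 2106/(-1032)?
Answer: -661856/1469705 ≈ -0.45033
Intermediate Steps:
w(d) = 800 + 32*d (w(d) = (25 + d)*32 = 800 + 32*d)
g = -293941/172 (g = -1711 - 2106*(-1/1032) = -1711 + 351/172 = -293941/172 ≈ -1709.0)
w(19/(-20))/g = (800 + 32*(19/(-20)))/(-293941/172) = (800 + 32*(19*(-1/20)))*(-172/293941) = (800 + 32*(-19/20))*(-172/293941) = (800 - 152/5)*(-172/293941) = (3848/5)*(-172/293941) = -661856/1469705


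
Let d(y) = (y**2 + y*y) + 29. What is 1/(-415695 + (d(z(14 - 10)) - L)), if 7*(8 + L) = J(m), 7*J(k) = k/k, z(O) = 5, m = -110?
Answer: -49/20364793 ≈ -2.4061e-6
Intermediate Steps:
J(k) = 1/7 (J(k) = (k/k)/7 = (1/7)*1 = 1/7)
d(y) = 29 + 2*y**2 (d(y) = (y**2 + y**2) + 29 = 2*y**2 + 29 = 29 + 2*y**2)
L = -391/49 (L = -8 + (1/7)*(1/7) = -8 + 1/49 = -391/49 ≈ -7.9796)
1/(-415695 + (d(z(14 - 10)) - L)) = 1/(-415695 + ((29 + 2*5**2) - 1*(-391/49))) = 1/(-415695 + ((29 + 2*25) + 391/49)) = 1/(-415695 + ((29 + 50) + 391/49)) = 1/(-415695 + (79 + 391/49)) = 1/(-415695 + 4262/49) = 1/(-20364793/49) = -49/20364793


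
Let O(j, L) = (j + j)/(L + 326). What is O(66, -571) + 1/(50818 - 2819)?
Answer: -905089/1679965 ≈ -0.53875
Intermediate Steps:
O(j, L) = 2*j/(326 + L) (O(j, L) = (2*j)/(326 + L) = 2*j/(326 + L))
O(66, -571) + 1/(50818 - 2819) = 2*66/(326 - 571) + 1/(50818 - 2819) = 2*66/(-245) + 1/47999 = 2*66*(-1/245) + 1/47999 = -132/245 + 1/47999 = -905089/1679965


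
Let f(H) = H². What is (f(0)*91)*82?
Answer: 0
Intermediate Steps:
(f(0)*91)*82 = (0²*91)*82 = (0*91)*82 = 0*82 = 0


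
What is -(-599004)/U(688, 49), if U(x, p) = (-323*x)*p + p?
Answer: -85572/1555561 ≈ -0.055010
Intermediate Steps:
U(x, p) = p - 323*p*x (U(x, p) = -323*p*x + p = p - 323*p*x)
-(-599004)/U(688, 49) = -(-599004)/(49*(1 - 323*688)) = -(-599004)/(49*(1 - 222224)) = -(-599004)/(49*(-222223)) = -(-599004)/(-10888927) = -(-599004)*(-1)/10888927 = -1*85572/1555561 = -85572/1555561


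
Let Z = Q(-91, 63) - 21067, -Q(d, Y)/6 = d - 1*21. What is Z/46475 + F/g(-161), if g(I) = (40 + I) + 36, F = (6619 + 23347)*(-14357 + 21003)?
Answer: -370227422267/158015 ≈ -2.3430e+6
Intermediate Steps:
F = 199154036 (F = 29966*6646 = 199154036)
Q(d, Y) = 126 - 6*d (Q(d, Y) = -6*(d - 1*21) = -6*(d - 21) = -6*(-21 + d) = 126 - 6*d)
Z = -20395 (Z = (126 - 6*(-91)) - 21067 = (126 + 546) - 21067 = 672 - 21067 = -20395)
g(I) = 76 + I
Z/46475 + F/g(-161) = -20395/46475 + 199154036/(76 - 161) = -20395*1/46475 + 199154036/(-85) = -4079/9295 + 199154036*(-1/85) = -4079/9295 - 199154036/85 = -370227422267/158015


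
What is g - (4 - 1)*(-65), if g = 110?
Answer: 305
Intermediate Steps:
g - (4 - 1)*(-65) = 110 - (4 - 1)*(-65) = 110 - 1*3*(-65) = 110 - 3*(-65) = 110 + 195 = 305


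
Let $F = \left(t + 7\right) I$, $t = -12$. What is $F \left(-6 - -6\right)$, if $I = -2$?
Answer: $0$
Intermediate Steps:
$F = 10$ ($F = \left(-12 + 7\right) \left(-2\right) = \left(-5\right) \left(-2\right) = 10$)
$F \left(-6 - -6\right) = 10 \left(-6 - -6\right) = 10 \left(-6 + 6\right) = 10 \cdot 0 = 0$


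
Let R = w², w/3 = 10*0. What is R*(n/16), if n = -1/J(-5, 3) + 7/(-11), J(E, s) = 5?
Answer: 0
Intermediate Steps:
w = 0 (w = 3*(10*0) = 3*0 = 0)
R = 0 (R = 0² = 0)
n = -46/55 (n = -1/5 + 7/(-11) = -1*⅕ + 7*(-1/11) = -⅕ - 7/11 = -46/55 ≈ -0.83636)
R*(n/16) = 0*(-46/55/16) = 0*(-46/55*1/16) = 0*(-23/440) = 0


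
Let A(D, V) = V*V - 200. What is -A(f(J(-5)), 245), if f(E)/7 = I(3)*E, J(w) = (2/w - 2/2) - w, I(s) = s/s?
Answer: -59825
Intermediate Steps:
I(s) = 1
J(w) = -1 - w + 2/w (J(w) = (2/w - 2*½) - w = (2/w - 1) - w = (-1 + 2/w) - w = -1 - w + 2/w)
f(E) = 7*E (f(E) = 7*(1*E) = 7*E)
A(D, V) = -200 + V² (A(D, V) = V² - 200 = -200 + V²)
-A(f(J(-5)), 245) = -(-200 + 245²) = -(-200 + 60025) = -1*59825 = -59825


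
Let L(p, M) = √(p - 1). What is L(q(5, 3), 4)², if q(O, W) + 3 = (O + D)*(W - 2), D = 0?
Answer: 1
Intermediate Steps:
q(O, W) = -3 + O*(-2 + W) (q(O, W) = -3 + (O + 0)*(W - 2) = -3 + O*(-2 + W))
L(p, M) = √(-1 + p)
L(q(5, 3), 4)² = (√(-1 + (-3 - 2*5 + 5*3)))² = (√(-1 + (-3 - 10 + 15)))² = (√(-1 + 2))² = (√1)² = 1² = 1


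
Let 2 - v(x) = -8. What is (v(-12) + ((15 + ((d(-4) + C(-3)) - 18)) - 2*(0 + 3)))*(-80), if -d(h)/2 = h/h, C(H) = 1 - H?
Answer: -240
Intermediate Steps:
v(x) = 10 (v(x) = 2 - 1*(-8) = 2 + 8 = 10)
d(h) = -2 (d(h) = -2*h/h = -2*1 = -2)
(v(-12) + ((15 + ((d(-4) + C(-3)) - 18)) - 2*(0 + 3)))*(-80) = (10 + ((15 + ((-2 + (1 - 1*(-3))) - 18)) - 2*(0 + 3)))*(-80) = (10 + ((15 + ((-2 + (1 + 3)) - 18)) - 2*3))*(-80) = (10 + ((15 + ((-2 + 4) - 18)) - 6))*(-80) = (10 + ((15 + (2 - 18)) - 6))*(-80) = (10 + ((15 - 16) - 6))*(-80) = (10 + (-1 - 6))*(-80) = (10 - 7)*(-80) = 3*(-80) = -240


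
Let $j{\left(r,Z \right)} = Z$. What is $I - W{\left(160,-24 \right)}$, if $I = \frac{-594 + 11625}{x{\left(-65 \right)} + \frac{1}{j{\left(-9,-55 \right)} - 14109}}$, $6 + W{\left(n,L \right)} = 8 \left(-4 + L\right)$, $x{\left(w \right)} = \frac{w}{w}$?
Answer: $\frac{53166858}{4721} \approx 11262.0$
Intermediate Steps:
$x{\left(w \right)} = 1$
$W{\left(n,L \right)} = -38 + 8 L$ ($W{\left(n,L \right)} = -6 + 8 \left(-4 + L\right) = -6 + \left(-32 + 8 L\right) = -38 + 8 L$)
$I = \frac{52081028}{4721}$ ($I = \frac{-594 + 11625}{1 + \frac{1}{-55 - 14109}} = \frac{11031}{1 + \frac{1}{-14164}} = \frac{11031}{1 - \frac{1}{14164}} = \frac{11031}{\frac{14163}{14164}} = 11031 \cdot \frac{14164}{14163} = \frac{52081028}{4721} \approx 11032.0$)
$I - W{\left(160,-24 \right)} = \frac{52081028}{4721} - \left(-38 + 8 \left(-24\right)\right) = \frac{52081028}{4721} - \left(-38 - 192\right) = \frac{52081028}{4721} - -230 = \frac{52081028}{4721} + 230 = \frac{53166858}{4721}$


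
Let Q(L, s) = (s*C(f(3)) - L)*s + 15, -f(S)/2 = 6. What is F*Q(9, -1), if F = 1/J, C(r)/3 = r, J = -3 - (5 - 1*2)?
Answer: 2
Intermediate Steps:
f(S) = -12 (f(S) = -2*6 = -12)
J = -6 (J = -3 - (5 - 2) = -3 - 1*3 = -3 - 3 = -6)
C(r) = 3*r
F = -⅙ (F = 1/(-6) = -⅙ ≈ -0.16667)
Q(L, s) = 15 + s*(-L - 36*s) (Q(L, s) = (s*(3*(-12)) - L)*s + 15 = (s*(-36) - L)*s + 15 = (-36*s - L)*s + 15 = (-L - 36*s)*s + 15 = s*(-L - 36*s) + 15 = 15 + s*(-L - 36*s))
F*Q(9, -1) = -(15 - 36*(-1)² - 1*9*(-1))/6 = -(15 - 36*1 + 9)/6 = -(15 - 36 + 9)/6 = -⅙*(-12) = 2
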